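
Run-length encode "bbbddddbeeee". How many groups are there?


Input: bbbddddbeeee
Scanning for consecutive runs:
  Group 1: 'b' x 3 (positions 0-2)
  Group 2: 'd' x 4 (positions 3-6)
  Group 3: 'b' x 1 (positions 7-7)
  Group 4: 'e' x 4 (positions 8-11)
Total groups: 4

4


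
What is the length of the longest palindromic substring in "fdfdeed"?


Input: "fdfdeed"
Checking substrings for palindromes:
  [3:7] "deed" (len 4) => palindrome
  [0:3] "fdf" (len 3) => palindrome
  [1:4] "dfd" (len 3) => palindrome
  [4:6] "ee" (len 2) => palindrome
Longest palindromic substring: "deed" with length 4

4


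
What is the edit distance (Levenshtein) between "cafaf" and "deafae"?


Computing edit distance: "cafaf" -> "deafae"
DP table:
           d    e    a    f    a    e
      0    1    2    3    4    5    6
  c   1    1    2    3    4    5    6
  a   2    2    2    2    3    4    5
  f   3    3    3    3    2    3    4
  a   4    4    4    3    3    2    3
  f   5    5    5    4    3    3    3
Edit distance = dp[5][6] = 3

3


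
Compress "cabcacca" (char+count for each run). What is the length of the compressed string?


Input: cabcacca
Runs:
  'c' x 1 => "c1"
  'a' x 1 => "a1"
  'b' x 1 => "b1"
  'c' x 1 => "c1"
  'a' x 1 => "a1"
  'c' x 2 => "c2"
  'a' x 1 => "a1"
Compressed: "c1a1b1c1a1c2a1"
Compressed length: 14

14


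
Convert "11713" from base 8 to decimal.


Input: "11713" in base 8
Positional expansion:
  Digit '1' (value 1) x 8^4 = 4096
  Digit '1' (value 1) x 8^3 = 512
  Digit '7' (value 7) x 8^2 = 448
  Digit '1' (value 1) x 8^1 = 8
  Digit '3' (value 3) x 8^0 = 3
Sum = 5067

5067


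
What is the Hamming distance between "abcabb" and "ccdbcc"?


Comparing "abcabb" and "ccdbcc" position by position:
  Position 0: 'a' vs 'c' => differ
  Position 1: 'b' vs 'c' => differ
  Position 2: 'c' vs 'd' => differ
  Position 3: 'a' vs 'b' => differ
  Position 4: 'b' vs 'c' => differ
  Position 5: 'b' vs 'c' => differ
Total differences (Hamming distance): 6

6


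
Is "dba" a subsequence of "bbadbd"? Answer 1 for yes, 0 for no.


Check if "dba" is a subsequence of "bbadbd"
Greedy scan:
  Position 0 ('b'): no match needed
  Position 1 ('b'): no match needed
  Position 2 ('a'): no match needed
  Position 3 ('d'): matches sub[0] = 'd'
  Position 4 ('b'): matches sub[1] = 'b'
  Position 5 ('d'): no match needed
Only matched 2/3 characters => not a subsequence

0


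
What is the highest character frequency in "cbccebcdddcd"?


Input: cbccebcdddcd
Character counts:
  'b': 2
  'c': 5
  'd': 4
  'e': 1
Maximum frequency: 5

5


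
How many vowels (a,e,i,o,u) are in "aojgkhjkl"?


Input: aojgkhjkl
Checking each character:
  'a' at position 0: vowel (running total: 1)
  'o' at position 1: vowel (running total: 2)
  'j' at position 2: consonant
  'g' at position 3: consonant
  'k' at position 4: consonant
  'h' at position 5: consonant
  'j' at position 6: consonant
  'k' at position 7: consonant
  'l' at position 8: consonant
Total vowels: 2

2


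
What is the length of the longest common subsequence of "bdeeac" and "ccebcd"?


LCS of "bdeeac" and "ccebcd"
DP table:
           c    c    e    b    c    d
      0    0    0    0    0    0    0
  b   0    0    0    0    1    1    1
  d   0    0    0    0    1    1    2
  e   0    0    0    1    1    1    2
  e   0    0    0    1    1    1    2
  a   0    0    0    1    1    1    2
  c   0    1    1    1    1    2    2
LCS length = dp[6][6] = 2

2


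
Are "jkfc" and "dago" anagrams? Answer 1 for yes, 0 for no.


Strings: "jkfc", "dago"
Sorted first:  cfjk
Sorted second: adgo
Differ at position 0: 'c' vs 'a' => not anagrams

0


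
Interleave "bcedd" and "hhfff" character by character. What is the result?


Interleaving "bcedd" and "hhfff":
  Position 0: 'b' from first, 'h' from second => "bh"
  Position 1: 'c' from first, 'h' from second => "ch"
  Position 2: 'e' from first, 'f' from second => "ef"
  Position 3: 'd' from first, 'f' from second => "df"
  Position 4: 'd' from first, 'f' from second => "df"
Result: bhchefdfdf

bhchefdfdf


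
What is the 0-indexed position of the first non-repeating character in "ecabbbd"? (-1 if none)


Input: ecabbbd
Character frequencies:
  'a': 1
  'b': 3
  'c': 1
  'd': 1
  'e': 1
Scanning left to right for freq == 1:
  Position 0 ('e'): unique! => answer = 0

0


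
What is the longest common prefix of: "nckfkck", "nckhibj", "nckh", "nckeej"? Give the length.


Words: nckfkck, nckhibj, nckh, nckeej
  Position 0: all 'n' => match
  Position 1: all 'c' => match
  Position 2: all 'k' => match
  Position 3: ('f', 'h', 'h', 'e') => mismatch, stop
LCP = "nck" (length 3)

3


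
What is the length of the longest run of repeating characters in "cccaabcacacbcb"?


Input: "cccaabcacacbcb"
Scanning for longest run:
  Position 1 ('c'): continues run of 'c', length=2
  Position 2 ('c'): continues run of 'c', length=3
  Position 3 ('a'): new char, reset run to 1
  Position 4 ('a'): continues run of 'a', length=2
  Position 5 ('b'): new char, reset run to 1
  Position 6 ('c'): new char, reset run to 1
  Position 7 ('a'): new char, reset run to 1
  Position 8 ('c'): new char, reset run to 1
  Position 9 ('a'): new char, reset run to 1
  Position 10 ('c'): new char, reset run to 1
  Position 11 ('b'): new char, reset run to 1
  Position 12 ('c'): new char, reset run to 1
  Position 13 ('b'): new char, reset run to 1
Longest run: 'c' with length 3

3


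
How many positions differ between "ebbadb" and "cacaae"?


Comparing "ebbadb" and "cacaae" position by position:
  Position 0: 'e' vs 'c' => DIFFER
  Position 1: 'b' vs 'a' => DIFFER
  Position 2: 'b' vs 'c' => DIFFER
  Position 3: 'a' vs 'a' => same
  Position 4: 'd' vs 'a' => DIFFER
  Position 5: 'b' vs 'e' => DIFFER
Positions that differ: 5

5


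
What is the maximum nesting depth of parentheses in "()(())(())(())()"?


Input: "()(())(())(())()"
Tracking depth:
  Position 0 '(': depth becomes 1
  Position 1 ')': depth becomes 0
  Position 2 '(': depth becomes 1
  Position 3 '(': depth becomes 2
  Position 4 ')': depth becomes 1
  Position 5 ')': depth becomes 0
  Position 6 '(': depth becomes 1
  Position 7 '(': depth becomes 2
  Position 8 ')': depth becomes 1
  Position 9 ')': depth becomes 0
  Position 10 '(': depth becomes 1
  Position 11 '(': depth becomes 2
  Position 12 ')': depth becomes 1
  Position 13 ')': depth becomes 0
  Position 14 '(': depth becomes 1
  Position 15 ')': depth becomes 0
Maximum depth reached: 2

2


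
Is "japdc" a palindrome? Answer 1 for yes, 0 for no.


Input: japdc
Reversed: cdpaj
  Compare pos 0 ('j') with pos 4 ('c'): MISMATCH
  Compare pos 1 ('a') with pos 3 ('d'): MISMATCH
Result: not a palindrome

0


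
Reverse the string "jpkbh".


Input: jpkbh
Reading characters right to left:
  Position 4: 'h'
  Position 3: 'b'
  Position 2: 'k'
  Position 1: 'p'
  Position 0: 'j'
Reversed: hbkpj

hbkpj


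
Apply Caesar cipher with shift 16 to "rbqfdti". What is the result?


Caesar cipher: shift "rbqfdti" by 16
  'r' (pos 17) + 16 = pos 7 = 'h'
  'b' (pos 1) + 16 = pos 17 = 'r'
  'q' (pos 16) + 16 = pos 6 = 'g'
  'f' (pos 5) + 16 = pos 21 = 'v'
  'd' (pos 3) + 16 = pos 19 = 't'
  't' (pos 19) + 16 = pos 9 = 'j'
  'i' (pos 8) + 16 = pos 24 = 'y'
Result: hrgvtjy

hrgvtjy


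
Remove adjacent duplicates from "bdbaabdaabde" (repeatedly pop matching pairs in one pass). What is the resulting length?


Input: bdbaabdaabde
Stack-based adjacent duplicate removal:
  Read 'b': push. Stack: b
  Read 'd': push. Stack: bd
  Read 'b': push. Stack: bdb
  Read 'a': push. Stack: bdba
  Read 'a': matches stack top 'a' => pop. Stack: bdb
  Read 'b': matches stack top 'b' => pop. Stack: bd
  Read 'd': matches stack top 'd' => pop. Stack: b
  Read 'a': push. Stack: ba
  Read 'a': matches stack top 'a' => pop. Stack: b
  Read 'b': matches stack top 'b' => pop. Stack: (empty)
  Read 'd': push. Stack: d
  Read 'e': push. Stack: de
Final stack: "de" (length 2)

2


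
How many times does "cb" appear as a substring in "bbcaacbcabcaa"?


Searching for "cb" in "bbcaacbcabcaa"
Scanning each position:
  Position 0: "bb" => no
  Position 1: "bc" => no
  Position 2: "ca" => no
  Position 3: "aa" => no
  Position 4: "ac" => no
  Position 5: "cb" => MATCH
  Position 6: "bc" => no
  Position 7: "ca" => no
  Position 8: "ab" => no
  Position 9: "bc" => no
  Position 10: "ca" => no
  Position 11: "aa" => no
Total occurrences: 1

1


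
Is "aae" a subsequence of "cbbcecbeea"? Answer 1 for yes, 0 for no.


Check if "aae" is a subsequence of "cbbcecbeea"
Greedy scan:
  Position 0 ('c'): no match needed
  Position 1 ('b'): no match needed
  Position 2 ('b'): no match needed
  Position 3 ('c'): no match needed
  Position 4 ('e'): no match needed
  Position 5 ('c'): no match needed
  Position 6 ('b'): no match needed
  Position 7 ('e'): no match needed
  Position 8 ('e'): no match needed
  Position 9 ('a'): matches sub[0] = 'a'
Only matched 1/3 characters => not a subsequence

0


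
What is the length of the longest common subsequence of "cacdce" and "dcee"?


LCS of "cacdce" and "dcee"
DP table:
           d    c    e    e
      0    0    0    0    0
  c   0    0    1    1    1
  a   0    0    1    1    1
  c   0    0    1    1    1
  d   0    1    1    1    1
  c   0    1    2    2    2
  e   0    1    2    3    3
LCS length = dp[6][4] = 3

3


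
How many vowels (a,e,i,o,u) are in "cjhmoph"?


Input: cjhmoph
Checking each character:
  'c' at position 0: consonant
  'j' at position 1: consonant
  'h' at position 2: consonant
  'm' at position 3: consonant
  'o' at position 4: vowel (running total: 1)
  'p' at position 5: consonant
  'h' at position 6: consonant
Total vowels: 1

1


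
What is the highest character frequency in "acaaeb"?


Input: acaaeb
Character counts:
  'a': 3
  'b': 1
  'c': 1
  'e': 1
Maximum frequency: 3

3


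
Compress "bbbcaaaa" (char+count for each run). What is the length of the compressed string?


Input: bbbcaaaa
Runs:
  'b' x 3 => "b3"
  'c' x 1 => "c1"
  'a' x 4 => "a4"
Compressed: "b3c1a4"
Compressed length: 6

6


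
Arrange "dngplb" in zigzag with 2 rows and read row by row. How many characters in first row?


Zigzag "dngplb" into 2 rows:
Placing characters:
  'd' => row 0
  'n' => row 1
  'g' => row 0
  'p' => row 1
  'l' => row 0
  'b' => row 1
Rows:
  Row 0: "dgl"
  Row 1: "npb"
First row length: 3

3


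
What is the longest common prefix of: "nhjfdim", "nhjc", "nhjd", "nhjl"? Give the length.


Words: nhjfdim, nhjc, nhjd, nhjl
  Position 0: all 'n' => match
  Position 1: all 'h' => match
  Position 2: all 'j' => match
  Position 3: ('f', 'c', 'd', 'l') => mismatch, stop
LCP = "nhj" (length 3)

3


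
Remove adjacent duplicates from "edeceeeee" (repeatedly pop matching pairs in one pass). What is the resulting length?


Input: edeceeeee
Stack-based adjacent duplicate removal:
  Read 'e': push. Stack: e
  Read 'd': push. Stack: ed
  Read 'e': push. Stack: ede
  Read 'c': push. Stack: edec
  Read 'e': push. Stack: edece
  Read 'e': matches stack top 'e' => pop. Stack: edec
  Read 'e': push. Stack: edece
  Read 'e': matches stack top 'e' => pop. Stack: edec
  Read 'e': push. Stack: edece
Final stack: "edece" (length 5)

5


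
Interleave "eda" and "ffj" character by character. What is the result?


Interleaving "eda" and "ffj":
  Position 0: 'e' from first, 'f' from second => "ef"
  Position 1: 'd' from first, 'f' from second => "df"
  Position 2: 'a' from first, 'j' from second => "aj"
Result: efdfaj

efdfaj


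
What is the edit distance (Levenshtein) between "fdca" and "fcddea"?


Computing edit distance: "fdca" -> "fcddea"
DP table:
           f    c    d    d    e    a
      0    1    2    3    4    5    6
  f   1    0    1    2    3    4    5
  d   2    1    1    1    2    3    4
  c   3    2    1    2    2    3    4
  a   4    3    2    2    3    3    3
Edit distance = dp[4][6] = 3

3


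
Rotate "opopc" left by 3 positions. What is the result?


Input: "opopc", rotate left by 3
First 3 characters: "opo"
Remaining characters: "pc"
Concatenate remaining + first: "pc" + "opo" = "pcopo"

pcopo


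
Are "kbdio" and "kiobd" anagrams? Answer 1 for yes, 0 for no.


Strings: "kbdio", "kiobd"
Sorted first:  bdiko
Sorted second: bdiko
Sorted forms match => anagrams

1


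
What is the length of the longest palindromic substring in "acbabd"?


Input: "acbabd"
Checking substrings for palindromes:
  [2:5] "bab" (len 3) => palindrome
Longest palindromic substring: "bab" with length 3

3


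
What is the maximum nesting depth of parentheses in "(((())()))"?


Input: "(((())()))"
Tracking depth:
  Position 0 '(': depth becomes 1
  Position 1 '(': depth becomes 2
  Position 2 '(': depth becomes 3
  Position 3 '(': depth becomes 4
  Position 4 ')': depth becomes 3
  Position 5 ')': depth becomes 2
  Position 6 '(': depth becomes 3
  Position 7 ')': depth becomes 2
  Position 8 ')': depth becomes 1
  Position 9 ')': depth becomes 0
Maximum depth reached: 4

4


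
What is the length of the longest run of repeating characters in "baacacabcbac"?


Input: "baacacabcbac"
Scanning for longest run:
  Position 1 ('a'): new char, reset run to 1
  Position 2 ('a'): continues run of 'a', length=2
  Position 3 ('c'): new char, reset run to 1
  Position 4 ('a'): new char, reset run to 1
  Position 5 ('c'): new char, reset run to 1
  Position 6 ('a'): new char, reset run to 1
  Position 7 ('b'): new char, reset run to 1
  Position 8 ('c'): new char, reset run to 1
  Position 9 ('b'): new char, reset run to 1
  Position 10 ('a'): new char, reset run to 1
  Position 11 ('c'): new char, reset run to 1
Longest run: 'a' with length 2

2


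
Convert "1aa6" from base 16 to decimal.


Input: "1aa6" in base 16
Positional expansion:
  Digit '1' (value 1) x 16^3 = 4096
  Digit 'a' (value 10) x 16^2 = 2560
  Digit 'a' (value 10) x 16^1 = 160
  Digit '6' (value 6) x 16^0 = 6
Sum = 6822

6822


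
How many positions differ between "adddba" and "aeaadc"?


Comparing "adddba" and "aeaadc" position by position:
  Position 0: 'a' vs 'a' => same
  Position 1: 'd' vs 'e' => DIFFER
  Position 2: 'd' vs 'a' => DIFFER
  Position 3: 'd' vs 'a' => DIFFER
  Position 4: 'b' vs 'd' => DIFFER
  Position 5: 'a' vs 'c' => DIFFER
Positions that differ: 5

5


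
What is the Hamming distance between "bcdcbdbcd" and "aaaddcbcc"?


Comparing "bcdcbdbcd" and "aaaddcbcc" position by position:
  Position 0: 'b' vs 'a' => differ
  Position 1: 'c' vs 'a' => differ
  Position 2: 'd' vs 'a' => differ
  Position 3: 'c' vs 'd' => differ
  Position 4: 'b' vs 'd' => differ
  Position 5: 'd' vs 'c' => differ
  Position 6: 'b' vs 'b' => same
  Position 7: 'c' vs 'c' => same
  Position 8: 'd' vs 'c' => differ
Total differences (Hamming distance): 7

7


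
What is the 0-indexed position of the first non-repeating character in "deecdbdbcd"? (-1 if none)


Input: deecdbdbcd
Character frequencies:
  'b': 2
  'c': 2
  'd': 4
  'e': 2
Scanning left to right for freq == 1:
  Position 0 ('d'): freq=4, skip
  Position 1 ('e'): freq=2, skip
  Position 2 ('e'): freq=2, skip
  Position 3 ('c'): freq=2, skip
  Position 4 ('d'): freq=4, skip
  Position 5 ('b'): freq=2, skip
  Position 6 ('d'): freq=4, skip
  Position 7 ('b'): freq=2, skip
  Position 8 ('c'): freq=2, skip
  Position 9 ('d'): freq=4, skip
  No unique character found => answer = -1

-1


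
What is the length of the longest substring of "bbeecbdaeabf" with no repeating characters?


Input: "bbeecbdaeabf"
Sliding window (track last position of each char):
  Position 0 ('b'): window [0,0] length 1 -- new best
  Position 1 ('b'): repeat (last at 0), move window start to 1
  Position 1 ('b'): window [1,1] length 1
  Position 2 ('e'): window [1,2] length 2 -- new best
  Position 3 ('e'): repeat (last at 2), move window start to 3
  Position 3 ('e'): window [3,3] length 1
  Position 4 ('c'): window [3,4] length 2
  Position 5 ('b'): window [3,5] length 3 -- new best
  Position 6 ('d'): window [3,6] length 4 -- new best
  Position 7 ('a'): window [3,7] length 5 -- new best
  Position 8 ('e'): repeat (last at 3), move window start to 4
  Position 8 ('e'): window [4,8] length 5
  Position 9 ('a'): repeat (last at 7), move window start to 8
  Position 9 ('a'): window [8,9] length 2
  Position 10 ('b'): window [8,10] length 3
  Position 11 ('f'): window [8,11] length 4
Longest substring with no repeats: "ecbda" with length 5

5


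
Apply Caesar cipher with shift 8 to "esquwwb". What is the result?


Caesar cipher: shift "esquwwb" by 8
  'e' (pos 4) + 8 = pos 12 = 'm'
  's' (pos 18) + 8 = pos 0 = 'a'
  'q' (pos 16) + 8 = pos 24 = 'y'
  'u' (pos 20) + 8 = pos 2 = 'c'
  'w' (pos 22) + 8 = pos 4 = 'e'
  'w' (pos 22) + 8 = pos 4 = 'e'
  'b' (pos 1) + 8 = pos 9 = 'j'
Result: mayceej

mayceej


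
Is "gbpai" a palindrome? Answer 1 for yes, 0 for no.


Input: gbpai
Reversed: iapbg
  Compare pos 0 ('g') with pos 4 ('i'): MISMATCH
  Compare pos 1 ('b') with pos 3 ('a'): MISMATCH
Result: not a palindrome

0


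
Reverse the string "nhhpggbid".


Input: nhhpggbid
Reading characters right to left:
  Position 8: 'd'
  Position 7: 'i'
  Position 6: 'b'
  Position 5: 'g'
  Position 4: 'g'
  Position 3: 'p'
  Position 2: 'h'
  Position 1: 'h'
  Position 0: 'n'
Reversed: dibggphhn

dibggphhn


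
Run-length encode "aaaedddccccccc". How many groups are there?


Input: aaaedddccccccc
Scanning for consecutive runs:
  Group 1: 'a' x 3 (positions 0-2)
  Group 2: 'e' x 1 (positions 3-3)
  Group 3: 'd' x 3 (positions 4-6)
  Group 4: 'c' x 7 (positions 7-13)
Total groups: 4

4


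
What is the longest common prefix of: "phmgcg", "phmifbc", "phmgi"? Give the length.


Words: phmgcg, phmifbc, phmgi
  Position 0: all 'p' => match
  Position 1: all 'h' => match
  Position 2: all 'm' => match
  Position 3: ('g', 'i', 'g') => mismatch, stop
LCP = "phm" (length 3)

3


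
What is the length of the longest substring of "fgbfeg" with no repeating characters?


Input: "fgbfeg"
Sliding window (track last position of each char):
  Position 0 ('f'): window [0,0] length 1 -- new best
  Position 1 ('g'): window [0,1] length 2 -- new best
  Position 2 ('b'): window [0,2] length 3 -- new best
  Position 3 ('f'): repeat (last at 0), move window start to 1
  Position 3 ('f'): window [1,3] length 3
  Position 4 ('e'): window [1,4] length 4 -- new best
  Position 5 ('g'): repeat (last at 1), move window start to 2
  Position 5 ('g'): window [2,5] length 4
Longest substring with no repeats: "gbfe" with length 4

4


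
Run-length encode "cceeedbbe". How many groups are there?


Input: cceeedbbe
Scanning for consecutive runs:
  Group 1: 'c' x 2 (positions 0-1)
  Group 2: 'e' x 3 (positions 2-4)
  Group 3: 'd' x 1 (positions 5-5)
  Group 4: 'b' x 2 (positions 6-7)
  Group 5: 'e' x 1 (positions 8-8)
Total groups: 5

5


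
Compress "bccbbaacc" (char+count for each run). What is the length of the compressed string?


Input: bccbbaacc
Runs:
  'b' x 1 => "b1"
  'c' x 2 => "c2"
  'b' x 2 => "b2"
  'a' x 2 => "a2"
  'c' x 2 => "c2"
Compressed: "b1c2b2a2c2"
Compressed length: 10

10


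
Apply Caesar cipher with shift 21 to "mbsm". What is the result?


Caesar cipher: shift "mbsm" by 21
  'm' (pos 12) + 21 = pos 7 = 'h'
  'b' (pos 1) + 21 = pos 22 = 'w'
  's' (pos 18) + 21 = pos 13 = 'n'
  'm' (pos 12) + 21 = pos 7 = 'h'
Result: hwnh

hwnh


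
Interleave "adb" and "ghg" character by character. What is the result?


Interleaving "adb" and "ghg":
  Position 0: 'a' from first, 'g' from second => "ag"
  Position 1: 'd' from first, 'h' from second => "dh"
  Position 2: 'b' from first, 'g' from second => "bg"
Result: agdhbg

agdhbg


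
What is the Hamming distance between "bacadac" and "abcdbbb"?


Comparing "bacadac" and "abcdbbb" position by position:
  Position 0: 'b' vs 'a' => differ
  Position 1: 'a' vs 'b' => differ
  Position 2: 'c' vs 'c' => same
  Position 3: 'a' vs 'd' => differ
  Position 4: 'd' vs 'b' => differ
  Position 5: 'a' vs 'b' => differ
  Position 6: 'c' vs 'b' => differ
Total differences (Hamming distance): 6

6


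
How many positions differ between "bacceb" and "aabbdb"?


Comparing "bacceb" and "aabbdb" position by position:
  Position 0: 'b' vs 'a' => DIFFER
  Position 1: 'a' vs 'a' => same
  Position 2: 'c' vs 'b' => DIFFER
  Position 3: 'c' vs 'b' => DIFFER
  Position 4: 'e' vs 'd' => DIFFER
  Position 5: 'b' vs 'b' => same
Positions that differ: 4

4


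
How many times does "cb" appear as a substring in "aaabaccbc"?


Searching for "cb" in "aaabaccbc"
Scanning each position:
  Position 0: "aa" => no
  Position 1: "aa" => no
  Position 2: "ab" => no
  Position 3: "ba" => no
  Position 4: "ac" => no
  Position 5: "cc" => no
  Position 6: "cb" => MATCH
  Position 7: "bc" => no
Total occurrences: 1

1


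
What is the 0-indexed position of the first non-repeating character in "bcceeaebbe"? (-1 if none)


Input: bcceeaebbe
Character frequencies:
  'a': 1
  'b': 3
  'c': 2
  'e': 4
Scanning left to right for freq == 1:
  Position 0 ('b'): freq=3, skip
  Position 1 ('c'): freq=2, skip
  Position 2 ('c'): freq=2, skip
  Position 3 ('e'): freq=4, skip
  Position 4 ('e'): freq=4, skip
  Position 5 ('a'): unique! => answer = 5

5


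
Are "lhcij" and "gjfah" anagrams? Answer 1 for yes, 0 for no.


Strings: "lhcij", "gjfah"
Sorted first:  chijl
Sorted second: afghj
Differ at position 0: 'c' vs 'a' => not anagrams

0


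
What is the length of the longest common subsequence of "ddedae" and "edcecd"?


LCS of "ddedae" and "edcecd"
DP table:
           e    d    c    e    c    d
      0    0    0    0    0    0    0
  d   0    0    1    1    1    1    1
  d   0    0    1    1    1    1    2
  e   0    1    1    1    2    2    2
  d   0    1    2    2    2    2    3
  a   0    1    2    2    2    2    3
  e   0    1    2    2    3    3    3
LCS length = dp[6][6] = 3

3


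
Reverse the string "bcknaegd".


Input: bcknaegd
Reading characters right to left:
  Position 7: 'd'
  Position 6: 'g'
  Position 5: 'e'
  Position 4: 'a'
  Position 3: 'n'
  Position 2: 'k'
  Position 1: 'c'
  Position 0: 'b'
Reversed: dgeankcb

dgeankcb


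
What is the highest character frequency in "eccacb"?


Input: eccacb
Character counts:
  'a': 1
  'b': 1
  'c': 3
  'e': 1
Maximum frequency: 3

3


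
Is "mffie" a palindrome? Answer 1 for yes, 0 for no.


Input: mffie
Reversed: eiffm
  Compare pos 0 ('m') with pos 4 ('e'): MISMATCH
  Compare pos 1 ('f') with pos 3 ('i'): MISMATCH
Result: not a palindrome

0


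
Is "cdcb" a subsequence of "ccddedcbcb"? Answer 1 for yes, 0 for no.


Check if "cdcb" is a subsequence of "ccddedcbcb"
Greedy scan:
  Position 0 ('c'): matches sub[0] = 'c'
  Position 1 ('c'): no match needed
  Position 2 ('d'): matches sub[1] = 'd'
  Position 3 ('d'): no match needed
  Position 4 ('e'): no match needed
  Position 5 ('d'): no match needed
  Position 6 ('c'): matches sub[2] = 'c'
  Position 7 ('b'): matches sub[3] = 'b'
  Position 8 ('c'): no match needed
  Position 9 ('b'): no match needed
All 4 characters matched => is a subsequence

1


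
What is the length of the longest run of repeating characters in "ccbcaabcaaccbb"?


Input: "ccbcaabcaaccbb"
Scanning for longest run:
  Position 1 ('c'): continues run of 'c', length=2
  Position 2 ('b'): new char, reset run to 1
  Position 3 ('c'): new char, reset run to 1
  Position 4 ('a'): new char, reset run to 1
  Position 5 ('a'): continues run of 'a', length=2
  Position 6 ('b'): new char, reset run to 1
  Position 7 ('c'): new char, reset run to 1
  Position 8 ('a'): new char, reset run to 1
  Position 9 ('a'): continues run of 'a', length=2
  Position 10 ('c'): new char, reset run to 1
  Position 11 ('c'): continues run of 'c', length=2
  Position 12 ('b'): new char, reset run to 1
  Position 13 ('b'): continues run of 'b', length=2
Longest run: 'c' with length 2

2


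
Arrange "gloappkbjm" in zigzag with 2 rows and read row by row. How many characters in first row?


Zigzag "gloappkbjm" into 2 rows:
Placing characters:
  'g' => row 0
  'l' => row 1
  'o' => row 0
  'a' => row 1
  'p' => row 0
  'p' => row 1
  'k' => row 0
  'b' => row 1
  'j' => row 0
  'm' => row 1
Rows:
  Row 0: "gopkj"
  Row 1: "lapbm"
First row length: 5

5


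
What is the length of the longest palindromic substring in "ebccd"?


Input: "ebccd"
Checking substrings for palindromes:
  [2:4] "cc" (len 2) => palindrome
Longest palindromic substring: "cc" with length 2

2


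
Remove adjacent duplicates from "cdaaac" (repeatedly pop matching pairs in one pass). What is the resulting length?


Input: cdaaac
Stack-based adjacent duplicate removal:
  Read 'c': push. Stack: c
  Read 'd': push. Stack: cd
  Read 'a': push. Stack: cda
  Read 'a': matches stack top 'a' => pop. Stack: cd
  Read 'a': push. Stack: cda
  Read 'c': push. Stack: cdac
Final stack: "cdac" (length 4)

4


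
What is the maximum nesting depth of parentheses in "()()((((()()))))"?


Input: "()()((((()()))))"
Tracking depth:
  Position 0 '(': depth becomes 1
  Position 1 ')': depth becomes 0
  Position 2 '(': depth becomes 1
  Position 3 ')': depth becomes 0
  Position 4 '(': depth becomes 1
  Position 5 '(': depth becomes 2
  Position 6 '(': depth becomes 3
  Position 7 '(': depth becomes 4
  Position 8 '(': depth becomes 5
  Position 9 ')': depth becomes 4
  Position 10 '(': depth becomes 5
  Position 11 ')': depth becomes 4
  Position 12 ')': depth becomes 3
  Position 13 ')': depth becomes 2
  Position 14 ')': depth becomes 1
  Position 15 ')': depth becomes 0
Maximum depth reached: 5

5


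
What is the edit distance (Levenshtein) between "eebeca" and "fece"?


Computing edit distance: "eebeca" -> "fece"
DP table:
           f    e    c    e
      0    1    2    3    4
  e   1    1    1    2    3
  e   2    2    1    2    2
  b   3    3    2    2    3
  e   4    4    3    3    2
  c   5    5    4    3    3
  a   6    6    5    4    4
Edit distance = dp[6][4] = 4

4


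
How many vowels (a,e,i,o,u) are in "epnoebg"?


Input: epnoebg
Checking each character:
  'e' at position 0: vowel (running total: 1)
  'p' at position 1: consonant
  'n' at position 2: consonant
  'o' at position 3: vowel (running total: 2)
  'e' at position 4: vowel (running total: 3)
  'b' at position 5: consonant
  'g' at position 6: consonant
Total vowels: 3

3


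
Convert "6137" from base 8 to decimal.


Input: "6137" in base 8
Positional expansion:
  Digit '6' (value 6) x 8^3 = 3072
  Digit '1' (value 1) x 8^2 = 64
  Digit '3' (value 3) x 8^1 = 24
  Digit '7' (value 7) x 8^0 = 7
Sum = 3167

3167


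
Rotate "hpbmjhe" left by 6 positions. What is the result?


Input: "hpbmjhe", rotate left by 6
First 6 characters: "hpbmjh"
Remaining characters: "e"
Concatenate remaining + first: "e" + "hpbmjh" = "ehpbmjh"

ehpbmjh


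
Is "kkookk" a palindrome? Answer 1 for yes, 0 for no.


Input: kkookk
Reversed: kkookk
  Compare pos 0 ('k') with pos 5 ('k'): match
  Compare pos 1 ('k') with pos 4 ('k'): match
  Compare pos 2 ('o') with pos 3 ('o'): match
Result: palindrome

1


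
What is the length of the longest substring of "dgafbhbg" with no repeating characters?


Input: "dgafbhbg"
Sliding window (track last position of each char):
  Position 0 ('d'): window [0,0] length 1 -- new best
  Position 1 ('g'): window [0,1] length 2 -- new best
  Position 2 ('a'): window [0,2] length 3 -- new best
  Position 3 ('f'): window [0,3] length 4 -- new best
  Position 4 ('b'): window [0,4] length 5 -- new best
  Position 5 ('h'): window [0,5] length 6 -- new best
  Position 6 ('b'): repeat (last at 4), move window start to 5
  Position 6 ('b'): window [5,6] length 2
  Position 7 ('g'): window [5,7] length 3
Longest substring with no repeats: "dgafbh" with length 6

6


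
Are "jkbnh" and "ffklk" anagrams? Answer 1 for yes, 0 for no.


Strings: "jkbnh", "ffklk"
Sorted first:  bhjkn
Sorted second: ffkkl
Differ at position 0: 'b' vs 'f' => not anagrams

0


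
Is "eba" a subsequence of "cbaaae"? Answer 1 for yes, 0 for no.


Check if "eba" is a subsequence of "cbaaae"
Greedy scan:
  Position 0 ('c'): no match needed
  Position 1 ('b'): no match needed
  Position 2 ('a'): no match needed
  Position 3 ('a'): no match needed
  Position 4 ('a'): no match needed
  Position 5 ('e'): matches sub[0] = 'e'
Only matched 1/3 characters => not a subsequence

0


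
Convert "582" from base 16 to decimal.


Input: "582" in base 16
Positional expansion:
  Digit '5' (value 5) x 16^2 = 1280
  Digit '8' (value 8) x 16^1 = 128
  Digit '2' (value 2) x 16^0 = 2
Sum = 1410

1410


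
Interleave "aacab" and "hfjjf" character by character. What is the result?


Interleaving "aacab" and "hfjjf":
  Position 0: 'a' from first, 'h' from second => "ah"
  Position 1: 'a' from first, 'f' from second => "af"
  Position 2: 'c' from first, 'j' from second => "cj"
  Position 3: 'a' from first, 'j' from second => "aj"
  Position 4: 'b' from first, 'f' from second => "bf"
Result: ahafcjajbf

ahafcjajbf


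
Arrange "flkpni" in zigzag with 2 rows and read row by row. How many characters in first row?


Zigzag "flkpni" into 2 rows:
Placing characters:
  'f' => row 0
  'l' => row 1
  'k' => row 0
  'p' => row 1
  'n' => row 0
  'i' => row 1
Rows:
  Row 0: "fkn"
  Row 1: "lpi"
First row length: 3

3


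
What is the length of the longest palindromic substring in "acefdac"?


Input: "acefdac"
Checking substrings for palindromes:
  No multi-char palindromic substrings found
Longest palindromic substring: "a" with length 1

1


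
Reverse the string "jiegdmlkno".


Input: jiegdmlkno
Reading characters right to left:
  Position 9: 'o'
  Position 8: 'n'
  Position 7: 'k'
  Position 6: 'l'
  Position 5: 'm'
  Position 4: 'd'
  Position 3: 'g'
  Position 2: 'e'
  Position 1: 'i'
  Position 0: 'j'
Reversed: onklmdgeij

onklmdgeij


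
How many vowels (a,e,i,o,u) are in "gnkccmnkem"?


Input: gnkccmnkem
Checking each character:
  'g' at position 0: consonant
  'n' at position 1: consonant
  'k' at position 2: consonant
  'c' at position 3: consonant
  'c' at position 4: consonant
  'm' at position 5: consonant
  'n' at position 6: consonant
  'k' at position 7: consonant
  'e' at position 8: vowel (running total: 1)
  'm' at position 9: consonant
Total vowels: 1

1


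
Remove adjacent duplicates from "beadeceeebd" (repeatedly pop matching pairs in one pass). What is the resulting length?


Input: beadeceeebd
Stack-based adjacent duplicate removal:
  Read 'b': push. Stack: b
  Read 'e': push. Stack: be
  Read 'a': push. Stack: bea
  Read 'd': push. Stack: bead
  Read 'e': push. Stack: beade
  Read 'c': push. Stack: beadec
  Read 'e': push. Stack: beadece
  Read 'e': matches stack top 'e' => pop. Stack: beadec
  Read 'e': push. Stack: beadece
  Read 'b': push. Stack: beadeceb
  Read 'd': push. Stack: beadecebd
Final stack: "beadecebd" (length 9)

9


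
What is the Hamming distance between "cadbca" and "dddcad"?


Comparing "cadbca" and "dddcad" position by position:
  Position 0: 'c' vs 'd' => differ
  Position 1: 'a' vs 'd' => differ
  Position 2: 'd' vs 'd' => same
  Position 3: 'b' vs 'c' => differ
  Position 4: 'c' vs 'a' => differ
  Position 5: 'a' vs 'd' => differ
Total differences (Hamming distance): 5

5


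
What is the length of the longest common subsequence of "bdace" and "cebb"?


LCS of "bdace" and "cebb"
DP table:
           c    e    b    b
      0    0    0    0    0
  b   0    0    0    1    1
  d   0    0    0    1    1
  a   0    0    0    1    1
  c   0    1    1    1    1
  e   0    1    2    2    2
LCS length = dp[5][4] = 2

2


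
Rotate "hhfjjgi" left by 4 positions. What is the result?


Input: "hhfjjgi", rotate left by 4
First 4 characters: "hhfj"
Remaining characters: "jgi"
Concatenate remaining + first: "jgi" + "hhfj" = "jgihhfj"

jgihhfj


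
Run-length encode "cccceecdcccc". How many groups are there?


Input: cccceecdcccc
Scanning for consecutive runs:
  Group 1: 'c' x 4 (positions 0-3)
  Group 2: 'e' x 2 (positions 4-5)
  Group 3: 'c' x 1 (positions 6-6)
  Group 4: 'd' x 1 (positions 7-7)
  Group 5: 'c' x 4 (positions 8-11)
Total groups: 5

5


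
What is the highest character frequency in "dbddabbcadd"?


Input: dbddabbcadd
Character counts:
  'a': 2
  'b': 3
  'c': 1
  'd': 5
Maximum frequency: 5

5


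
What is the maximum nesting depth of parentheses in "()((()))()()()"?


Input: "()((()))()()()"
Tracking depth:
  Position 0 '(': depth becomes 1
  Position 1 ')': depth becomes 0
  Position 2 '(': depth becomes 1
  Position 3 '(': depth becomes 2
  Position 4 '(': depth becomes 3
  Position 5 ')': depth becomes 2
  Position 6 ')': depth becomes 1
  Position 7 ')': depth becomes 0
  Position 8 '(': depth becomes 1
  Position 9 ')': depth becomes 0
  Position 10 '(': depth becomes 1
  Position 11 ')': depth becomes 0
  Position 12 '(': depth becomes 1
  Position 13 ')': depth becomes 0
Maximum depth reached: 3

3


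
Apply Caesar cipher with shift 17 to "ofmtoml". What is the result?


Caesar cipher: shift "ofmtoml" by 17
  'o' (pos 14) + 17 = pos 5 = 'f'
  'f' (pos 5) + 17 = pos 22 = 'w'
  'm' (pos 12) + 17 = pos 3 = 'd'
  't' (pos 19) + 17 = pos 10 = 'k'
  'o' (pos 14) + 17 = pos 5 = 'f'
  'm' (pos 12) + 17 = pos 3 = 'd'
  'l' (pos 11) + 17 = pos 2 = 'c'
Result: fwdkfdc

fwdkfdc


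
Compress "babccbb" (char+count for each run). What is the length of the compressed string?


Input: babccbb
Runs:
  'b' x 1 => "b1"
  'a' x 1 => "a1"
  'b' x 1 => "b1"
  'c' x 2 => "c2"
  'b' x 2 => "b2"
Compressed: "b1a1b1c2b2"
Compressed length: 10

10


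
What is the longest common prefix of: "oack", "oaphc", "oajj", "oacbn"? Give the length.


Words: oack, oaphc, oajj, oacbn
  Position 0: all 'o' => match
  Position 1: all 'a' => match
  Position 2: ('c', 'p', 'j', 'c') => mismatch, stop
LCP = "oa" (length 2)

2


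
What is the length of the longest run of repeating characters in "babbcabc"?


Input: "babbcabc"
Scanning for longest run:
  Position 1 ('a'): new char, reset run to 1
  Position 2 ('b'): new char, reset run to 1
  Position 3 ('b'): continues run of 'b', length=2
  Position 4 ('c'): new char, reset run to 1
  Position 5 ('a'): new char, reset run to 1
  Position 6 ('b'): new char, reset run to 1
  Position 7 ('c'): new char, reset run to 1
Longest run: 'b' with length 2

2


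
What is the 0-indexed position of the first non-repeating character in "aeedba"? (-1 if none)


Input: aeedba
Character frequencies:
  'a': 2
  'b': 1
  'd': 1
  'e': 2
Scanning left to right for freq == 1:
  Position 0 ('a'): freq=2, skip
  Position 1 ('e'): freq=2, skip
  Position 2 ('e'): freq=2, skip
  Position 3 ('d'): unique! => answer = 3

3


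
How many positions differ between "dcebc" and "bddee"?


Comparing "dcebc" and "bddee" position by position:
  Position 0: 'd' vs 'b' => DIFFER
  Position 1: 'c' vs 'd' => DIFFER
  Position 2: 'e' vs 'd' => DIFFER
  Position 3: 'b' vs 'e' => DIFFER
  Position 4: 'c' vs 'e' => DIFFER
Positions that differ: 5

5


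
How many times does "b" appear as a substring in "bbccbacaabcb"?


Searching for "b" in "bbccbacaabcb"
Scanning each position:
  Position 0: "b" => MATCH
  Position 1: "b" => MATCH
  Position 2: "c" => no
  Position 3: "c" => no
  Position 4: "b" => MATCH
  Position 5: "a" => no
  Position 6: "c" => no
  Position 7: "a" => no
  Position 8: "a" => no
  Position 9: "b" => MATCH
  Position 10: "c" => no
  Position 11: "b" => MATCH
Total occurrences: 5

5


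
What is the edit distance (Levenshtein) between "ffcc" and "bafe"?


Computing edit distance: "ffcc" -> "bafe"
DP table:
           b    a    f    e
      0    1    2    3    4
  f   1    1    2    2    3
  f   2    2    2    2    3
  c   3    3    3    3    3
  c   4    4    4    4    4
Edit distance = dp[4][4] = 4

4


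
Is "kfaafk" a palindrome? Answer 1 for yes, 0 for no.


Input: kfaafk
Reversed: kfaafk
  Compare pos 0 ('k') with pos 5 ('k'): match
  Compare pos 1 ('f') with pos 4 ('f'): match
  Compare pos 2 ('a') with pos 3 ('a'): match
Result: palindrome

1


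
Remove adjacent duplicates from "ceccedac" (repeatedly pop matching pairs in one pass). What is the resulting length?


Input: ceccedac
Stack-based adjacent duplicate removal:
  Read 'c': push. Stack: c
  Read 'e': push. Stack: ce
  Read 'c': push. Stack: cec
  Read 'c': matches stack top 'c' => pop. Stack: ce
  Read 'e': matches stack top 'e' => pop. Stack: c
  Read 'd': push. Stack: cd
  Read 'a': push. Stack: cda
  Read 'c': push. Stack: cdac
Final stack: "cdac" (length 4)

4


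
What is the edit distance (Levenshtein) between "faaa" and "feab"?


Computing edit distance: "faaa" -> "feab"
DP table:
           f    e    a    b
      0    1    2    3    4
  f   1    0    1    2    3
  a   2    1    1    1    2
  a   3    2    2    1    2
  a   4    3    3    2    2
Edit distance = dp[4][4] = 2

2


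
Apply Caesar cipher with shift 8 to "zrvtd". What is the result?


Caesar cipher: shift "zrvtd" by 8
  'z' (pos 25) + 8 = pos 7 = 'h'
  'r' (pos 17) + 8 = pos 25 = 'z'
  'v' (pos 21) + 8 = pos 3 = 'd'
  't' (pos 19) + 8 = pos 1 = 'b'
  'd' (pos 3) + 8 = pos 11 = 'l'
Result: hzdbl

hzdbl


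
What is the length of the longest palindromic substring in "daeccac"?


Input: "daeccac"
Checking substrings for palindromes:
  [4:7] "cac" (len 3) => palindrome
  [3:5] "cc" (len 2) => palindrome
Longest palindromic substring: "cac" with length 3

3


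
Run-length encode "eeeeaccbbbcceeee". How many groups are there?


Input: eeeeaccbbbcceeee
Scanning for consecutive runs:
  Group 1: 'e' x 4 (positions 0-3)
  Group 2: 'a' x 1 (positions 4-4)
  Group 3: 'c' x 2 (positions 5-6)
  Group 4: 'b' x 3 (positions 7-9)
  Group 5: 'c' x 2 (positions 10-11)
  Group 6: 'e' x 4 (positions 12-15)
Total groups: 6

6


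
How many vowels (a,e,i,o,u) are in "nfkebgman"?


Input: nfkebgman
Checking each character:
  'n' at position 0: consonant
  'f' at position 1: consonant
  'k' at position 2: consonant
  'e' at position 3: vowel (running total: 1)
  'b' at position 4: consonant
  'g' at position 5: consonant
  'm' at position 6: consonant
  'a' at position 7: vowel (running total: 2)
  'n' at position 8: consonant
Total vowels: 2

2


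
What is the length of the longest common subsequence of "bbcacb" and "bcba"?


LCS of "bbcacb" and "bcba"
DP table:
           b    c    b    a
      0    0    0    0    0
  b   0    1    1    1    1
  b   0    1    1    2    2
  c   0    1    2    2    2
  a   0    1    2    2    3
  c   0    1    2    2    3
  b   0    1    2    3    3
LCS length = dp[6][4] = 3

3


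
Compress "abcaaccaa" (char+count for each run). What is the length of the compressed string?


Input: abcaaccaa
Runs:
  'a' x 1 => "a1"
  'b' x 1 => "b1"
  'c' x 1 => "c1"
  'a' x 2 => "a2"
  'c' x 2 => "c2"
  'a' x 2 => "a2"
Compressed: "a1b1c1a2c2a2"
Compressed length: 12

12


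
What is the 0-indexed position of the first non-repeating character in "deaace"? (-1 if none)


Input: deaace
Character frequencies:
  'a': 2
  'c': 1
  'd': 1
  'e': 2
Scanning left to right for freq == 1:
  Position 0 ('d'): unique! => answer = 0

0


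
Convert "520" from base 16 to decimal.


Input: "520" in base 16
Positional expansion:
  Digit '5' (value 5) x 16^2 = 1280
  Digit '2' (value 2) x 16^1 = 32
  Digit '0' (value 0) x 16^0 = 0
Sum = 1312

1312


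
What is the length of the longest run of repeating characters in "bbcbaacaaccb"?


Input: "bbcbaacaaccb"
Scanning for longest run:
  Position 1 ('b'): continues run of 'b', length=2
  Position 2 ('c'): new char, reset run to 1
  Position 3 ('b'): new char, reset run to 1
  Position 4 ('a'): new char, reset run to 1
  Position 5 ('a'): continues run of 'a', length=2
  Position 6 ('c'): new char, reset run to 1
  Position 7 ('a'): new char, reset run to 1
  Position 8 ('a'): continues run of 'a', length=2
  Position 9 ('c'): new char, reset run to 1
  Position 10 ('c'): continues run of 'c', length=2
  Position 11 ('b'): new char, reset run to 1
Longest run: 'b' with length 2

2
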